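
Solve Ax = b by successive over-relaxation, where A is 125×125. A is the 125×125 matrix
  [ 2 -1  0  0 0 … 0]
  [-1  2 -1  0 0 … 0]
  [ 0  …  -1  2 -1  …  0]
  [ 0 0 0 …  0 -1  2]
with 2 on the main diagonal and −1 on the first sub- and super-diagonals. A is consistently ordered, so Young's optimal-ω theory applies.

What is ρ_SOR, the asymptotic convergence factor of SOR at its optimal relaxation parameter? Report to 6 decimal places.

ρ_SOR = 0.951351

B_J for the 125×125 system has eigenvalues cos(kπ/126); ρ_J = cos(π/126) = 0.999689.
root = sin(π/126) = 0.0249307  (since 1−cos² = sin²).
Young: ω* = 2/(1+√(1−ρ_J²)) = 2/(1+0.0249307) = 2/1.0249307 = 1.951351.
Hence ρ(B_{ω*}) = 1.951351 − 1 = 0.951351.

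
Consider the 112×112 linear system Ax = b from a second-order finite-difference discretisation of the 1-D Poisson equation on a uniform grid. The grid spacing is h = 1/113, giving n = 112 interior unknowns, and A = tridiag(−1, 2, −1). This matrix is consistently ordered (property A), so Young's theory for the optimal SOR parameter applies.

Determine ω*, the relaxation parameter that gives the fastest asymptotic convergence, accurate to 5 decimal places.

ω* = 1.94591

½·tridiag(1,0,1) at n=112: λ_k = cos(kπ/113); max |λ| at k=1 ⇒ ρ_J = cos(π/113) ≈ 0.99961.
√(1−ρ_J²) = |sin(π/113)| = 0.027798
Young: ω* = 2/(1+√(1−ρ_J²)) = 2/(1+0.027798) = 2/1.027798 = 1.94591.
ρ_SOR = ω* − 1 = 1.94591 − 1 = 0.94591.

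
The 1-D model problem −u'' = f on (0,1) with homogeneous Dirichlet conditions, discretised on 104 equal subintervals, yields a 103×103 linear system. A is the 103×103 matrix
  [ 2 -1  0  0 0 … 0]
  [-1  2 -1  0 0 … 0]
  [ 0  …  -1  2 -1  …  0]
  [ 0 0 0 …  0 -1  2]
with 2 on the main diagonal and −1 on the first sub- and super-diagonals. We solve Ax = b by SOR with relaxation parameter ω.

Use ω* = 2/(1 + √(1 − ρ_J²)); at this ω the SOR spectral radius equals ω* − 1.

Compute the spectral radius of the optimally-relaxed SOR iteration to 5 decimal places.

ρ_SOR = 0.94136

B_J for the 103×103 system has eigenvalues cos(kπ/104); ρ_J = cos(π/104) = 0.99954.
1 − cos²(π/104) = sin²(π/104) ⇒ √(1−ρ_J²) = sin(π/104) = 0.030203.
Young: ω* = 2/(1+√(1−ρ_J²)) = 2/(1+0.030203) = 2/1.030203 = 1.94136.
ρ_SOR = ω* − 1 ≈ 0.94136.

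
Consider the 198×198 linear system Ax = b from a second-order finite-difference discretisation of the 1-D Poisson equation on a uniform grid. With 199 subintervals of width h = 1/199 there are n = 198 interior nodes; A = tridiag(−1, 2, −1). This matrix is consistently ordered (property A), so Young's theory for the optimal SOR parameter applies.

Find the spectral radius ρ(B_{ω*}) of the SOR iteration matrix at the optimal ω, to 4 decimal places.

ρ_SOR = 0.9689

B_J for the 198×198 system has eigenvalues cos(kπ/199); ρ_J = cos(π/199) = 0.9999.
root = sin(π/199) = 0.01579  (since 1−cos² = sin²).
So ω* = 2/1.01579 = 1.9689 (Young).
ρ_SOR = ω* − 1 ≈ 0.9689.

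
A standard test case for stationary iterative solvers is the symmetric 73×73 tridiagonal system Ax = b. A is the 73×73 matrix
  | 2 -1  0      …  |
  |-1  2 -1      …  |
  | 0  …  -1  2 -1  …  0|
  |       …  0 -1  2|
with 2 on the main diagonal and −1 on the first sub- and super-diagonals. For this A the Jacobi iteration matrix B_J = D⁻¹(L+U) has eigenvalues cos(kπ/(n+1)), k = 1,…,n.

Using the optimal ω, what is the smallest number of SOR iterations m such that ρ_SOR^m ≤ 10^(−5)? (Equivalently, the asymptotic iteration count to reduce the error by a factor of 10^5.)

m = 136

[ρ_J] n=73: ρ(B_J) = cos(π/(n+1)) = cos(π/74) = 0.9990990.
root = sin(π/74) = 0.0424412  (since 1−cos² = sin²).
Young: ω* = 2/(1+√(1−ρ_J²)) = 2/(1+0.0424412) = 2/1.0424412 = 1.9185734.
ρ_SOR = ω* − 1 = 1.9185734 − 1 = 0.9185734.
5·ln10 = 11.5129; −ln(0.9185734) = 0.0849335; m = ⌈11.5129/0.0849335⌉ = ⌈135.552⌉ = 136.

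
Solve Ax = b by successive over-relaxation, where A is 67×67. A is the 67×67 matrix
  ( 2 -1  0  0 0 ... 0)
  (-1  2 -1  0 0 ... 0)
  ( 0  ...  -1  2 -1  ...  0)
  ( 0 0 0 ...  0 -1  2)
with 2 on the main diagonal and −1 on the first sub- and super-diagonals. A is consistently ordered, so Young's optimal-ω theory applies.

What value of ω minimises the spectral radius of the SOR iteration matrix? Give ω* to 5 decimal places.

ω* = 1.91171

n=67: λ(B_J) = 1 − λ(A)/2 = cos(kπ/68); k=1 gives ρ_J = 0.99893.
√(1−ρ_J²) simplifies to sin(π/68) = 0.046183.
[ω*] 2 ÷ (1 + 0.046183) = 2 ÷ 1.046183 = 1.91171.
At ω = 1.91171 every |λ(B_ω)| = ω−1, so ρ_SOR = 0.91171.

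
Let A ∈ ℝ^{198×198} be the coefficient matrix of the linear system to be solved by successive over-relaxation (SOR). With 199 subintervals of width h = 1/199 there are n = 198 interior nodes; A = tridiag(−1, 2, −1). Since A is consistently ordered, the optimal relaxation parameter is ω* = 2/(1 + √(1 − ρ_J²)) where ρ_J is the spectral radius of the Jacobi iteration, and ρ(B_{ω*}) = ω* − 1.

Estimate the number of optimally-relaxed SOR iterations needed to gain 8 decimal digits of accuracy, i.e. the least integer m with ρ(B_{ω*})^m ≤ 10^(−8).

m = 584

B_J for the 198×198 system has eigenvalues cos(kπ/199); ρ_J = cos(π/199) = 0.9998754.
√(1 − cos²(π/199)) = sin(π/199) ≈ 0.0157862.
ω* = 2/(1 + 0.0157862) = 2/1.0157862 = 1.9689183.
Hence ρ(B_{ω*}) = 1.9689183 − 1 = 0.9689183.
ρ_SOR^m ≤ 10^(−8) ⇔ m ≥ 8·ln10/(−ln 0.9689183) = 18.4207/0.031575 = 583.395; m = ⌈583.395⌉ = 584.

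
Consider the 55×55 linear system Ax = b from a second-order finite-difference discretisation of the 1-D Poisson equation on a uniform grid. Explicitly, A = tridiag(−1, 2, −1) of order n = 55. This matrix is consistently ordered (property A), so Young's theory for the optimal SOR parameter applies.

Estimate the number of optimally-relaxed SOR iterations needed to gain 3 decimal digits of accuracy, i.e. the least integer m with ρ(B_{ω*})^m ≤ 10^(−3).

n=55: λ(B_J) = 1 − λ(A)/2 = cos(kπ/56); k=1 gives ρ_J = 0.9984268.
root = sin(π/56) = 0.0560704  (since 1−cos² = sin²).
[ω*] 2 ÷ (1 + 0.0560704) = 2 ÷ 1.0560704 = 1.8938131.
Hence ρ(B_{ω*}) = 1.8938131 − 1 = 0.8938131.
(0.8938131)^m ≤ 10^{−3}  ⇒  m·ln(0.8938131) ≤ −3·ln10  ⇒  m ≥ 61.534  ⇒  m = 62

m = 62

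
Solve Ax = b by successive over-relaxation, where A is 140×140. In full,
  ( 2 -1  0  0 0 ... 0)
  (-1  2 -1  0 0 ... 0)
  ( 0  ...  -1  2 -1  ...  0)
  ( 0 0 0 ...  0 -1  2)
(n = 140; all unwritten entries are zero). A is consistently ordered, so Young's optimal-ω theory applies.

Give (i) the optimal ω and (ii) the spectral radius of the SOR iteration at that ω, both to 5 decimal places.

With n=140, ρ(Jacobi) = cos(π/141) = 0.99975.
√(1−ρ_J²) simplifies to sin(π/141) = 0.022279.
ω* = 2/(1 + 0.022279) = 2/1.022279 = 1.95641.
and ρ(B_{ω*}) = 1.95641 − 1 = 0.95641.

ω* = 1.95641, ρ_SOR = 0.95641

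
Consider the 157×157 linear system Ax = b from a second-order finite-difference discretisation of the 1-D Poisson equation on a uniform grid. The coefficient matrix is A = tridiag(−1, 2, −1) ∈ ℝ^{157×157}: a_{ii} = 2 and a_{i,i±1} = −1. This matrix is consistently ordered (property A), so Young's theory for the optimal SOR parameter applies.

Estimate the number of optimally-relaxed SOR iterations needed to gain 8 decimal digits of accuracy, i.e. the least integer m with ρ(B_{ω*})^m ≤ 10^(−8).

m = 464

With n=157, ρ(Jacobi) = cos(π/158) = 0.9998023.
√(1 − cos²(π/158)) = sin(π/158) ≈ 0.0198822.
ω* = 2/(1 + 0.0198822) = 2/1.0198822 = 1.9610108.
ρ(B_{ω*}) = ω*−1 = 0.9610108
m ≥ 8·ln10 / (−ln 0.9610108) = 463.185; smallest integer m = 464.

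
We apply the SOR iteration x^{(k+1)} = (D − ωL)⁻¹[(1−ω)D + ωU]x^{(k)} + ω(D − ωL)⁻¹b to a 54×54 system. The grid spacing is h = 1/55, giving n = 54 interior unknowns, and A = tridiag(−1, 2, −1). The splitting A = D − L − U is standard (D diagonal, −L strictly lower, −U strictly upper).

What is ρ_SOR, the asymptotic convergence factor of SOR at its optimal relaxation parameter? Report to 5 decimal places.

ρ_SOR = 0.89199

n=54: λ(B_J) = 1 − λ(A)/2 = cos(kπ/55); k=1 gives ρ_J = 0.99837.
√(1 − cos²(π/55)) = sin(π/55) ≈ 0.057089.
So ω* = 2/1.057089 = 1.89199 (Young).
ρ(B_{ω*}) = ω*−1 = 0.89199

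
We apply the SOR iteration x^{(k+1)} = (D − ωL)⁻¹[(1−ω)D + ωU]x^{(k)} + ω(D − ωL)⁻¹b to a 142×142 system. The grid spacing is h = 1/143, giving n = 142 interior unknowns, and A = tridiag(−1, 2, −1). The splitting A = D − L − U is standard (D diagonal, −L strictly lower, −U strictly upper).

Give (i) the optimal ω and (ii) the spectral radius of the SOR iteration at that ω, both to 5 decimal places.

ω* = 1.95701, ρ_SOR = 0.95701

With n=142, ρ(Jacobi) = cos(π/143) = 0.99976.
1 − cos²(π/143) = sin²(π/143) ⇒ √(1−ρ_J²) = sin(π/143) = 0.021967.
ω* = 2/(1 + 0.021967) = 2/1.021967 = 1.95701.
Hence ρ(B_{ω*}) = 1.95701 − 1 = 0.95701.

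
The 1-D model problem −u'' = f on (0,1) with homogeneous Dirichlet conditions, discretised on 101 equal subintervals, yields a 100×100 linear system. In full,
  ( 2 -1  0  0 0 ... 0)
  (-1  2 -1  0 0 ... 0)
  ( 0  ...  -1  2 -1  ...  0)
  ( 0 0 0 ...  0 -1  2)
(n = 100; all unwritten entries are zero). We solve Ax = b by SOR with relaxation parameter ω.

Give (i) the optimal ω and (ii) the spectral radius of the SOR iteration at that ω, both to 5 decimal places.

spectrum of D⁻¹(L+U) = {cos(kπ/101) : 1≤k≤100}; ρ_J = cos(π/101) = 0.99952.
√(1−ρ_J²) = |sin(π/101)| = 0.031100
[ω*] 2 ÷ (1 + 0.031100) = 2 ÷ 1.031100 = 1.93968.
ρ_SOR = ω* − 1 ≈ 0.93968.

ω* = 1.93968, ρ_SOR = 0.93968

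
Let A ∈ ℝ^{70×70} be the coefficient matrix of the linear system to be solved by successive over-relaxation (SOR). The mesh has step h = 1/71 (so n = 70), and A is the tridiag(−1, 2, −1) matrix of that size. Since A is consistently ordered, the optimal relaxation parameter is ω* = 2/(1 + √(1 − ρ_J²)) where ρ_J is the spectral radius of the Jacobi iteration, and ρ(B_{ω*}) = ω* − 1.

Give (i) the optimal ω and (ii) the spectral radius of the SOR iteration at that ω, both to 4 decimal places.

ω* = 1.9153, ρ_SOR = 0.9153

½·tridiag(1,0,1) at n=70: λ_k = cos(kπ/71); max |λ| at k=1 ⇒ ρ_J = cos(π/71) ≈ 0.9990.
√(1 − cos²(π/71)) = sin(π/71) ≈ 0.04423.
ω* = 2/(1 + 0.04423) = 2/1.04423 = 1.9153.
At ω = 1.9153 every |λ(B_ω)| = ω−1, so ρ_SOR = 0.9153.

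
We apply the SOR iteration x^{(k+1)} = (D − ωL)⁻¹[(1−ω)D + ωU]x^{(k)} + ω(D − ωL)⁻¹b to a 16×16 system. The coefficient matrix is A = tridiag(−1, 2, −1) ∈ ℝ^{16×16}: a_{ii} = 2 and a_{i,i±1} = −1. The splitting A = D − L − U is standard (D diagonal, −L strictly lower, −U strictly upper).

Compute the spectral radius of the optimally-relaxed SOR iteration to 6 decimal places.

[ρ_J] n=16: ρ(B_J) = cos(π/(n+1)) = cos(π/17) = 0.982973.
root = sin(π/17) = 0.1837495  (since 1−cos² = sin²).
ω* = 2/(1+0.1837495) = 1.689547
Hence ρ(B_{ω*}) = 1.689547 − 1 = 0.689547.

ρ_SOR = 0.689547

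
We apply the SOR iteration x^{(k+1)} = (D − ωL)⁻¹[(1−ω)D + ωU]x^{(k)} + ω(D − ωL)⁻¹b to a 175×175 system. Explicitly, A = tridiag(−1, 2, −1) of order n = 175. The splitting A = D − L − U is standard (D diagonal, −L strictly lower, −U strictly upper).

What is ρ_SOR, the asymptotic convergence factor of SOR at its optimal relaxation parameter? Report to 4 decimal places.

[ρ_J] n=175: ρ(B_J) = cos(π/(n+1)) = cos(π/176) = 0.9998.
√(1−ρ_J²) simplifies to sin(π/176) = 0.01785.
Young: ω* = 2/(1+√(1−ρ_J²)) = 2/(1+0.01785) = 2/1.01785 = 1.9649.
ρ_SOR = ω* − 1 = 1.9649 − 1 = 0.9649.

ρ_SOR = 0.9649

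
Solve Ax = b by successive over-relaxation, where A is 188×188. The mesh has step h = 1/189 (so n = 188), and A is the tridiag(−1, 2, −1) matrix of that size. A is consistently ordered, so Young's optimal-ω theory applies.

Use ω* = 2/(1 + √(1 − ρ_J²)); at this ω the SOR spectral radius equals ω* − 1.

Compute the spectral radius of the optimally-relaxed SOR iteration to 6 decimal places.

spectrum of D⁻¹(L+U) = {cos(kπ/189) : 1≤k≤188}; ρ_J = cos(π/189) = 0.999862.
√(1−ρ_J²) simplifies to sin(π/189) = 0.0166214.
So ω* = 2/1.0166214 = 1.967301 (Young).
Hence ρ(B_{ω*}) = 1.967301 − 1 = 0.967301.

ρ_SOR = 0.967301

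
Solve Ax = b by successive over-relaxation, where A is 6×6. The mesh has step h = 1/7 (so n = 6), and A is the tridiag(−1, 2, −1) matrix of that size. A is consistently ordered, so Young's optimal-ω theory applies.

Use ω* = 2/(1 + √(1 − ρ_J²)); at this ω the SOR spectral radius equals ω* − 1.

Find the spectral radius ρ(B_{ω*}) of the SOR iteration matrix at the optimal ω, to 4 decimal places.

[ρ_J] n=6: ρ(B_J) = cos(π/(n+1)) = cos(π/7) = 0.9010.
√(1 − cos²(π/7)) = sin(π/7) ≈ 0.43388.
So ω* = 2/1.43388 = 1.3948 (Young).
Hence ρ(B_{ω*}) = 1.3948 − 1 = 0.3948.

ρ_SOR = 0.3948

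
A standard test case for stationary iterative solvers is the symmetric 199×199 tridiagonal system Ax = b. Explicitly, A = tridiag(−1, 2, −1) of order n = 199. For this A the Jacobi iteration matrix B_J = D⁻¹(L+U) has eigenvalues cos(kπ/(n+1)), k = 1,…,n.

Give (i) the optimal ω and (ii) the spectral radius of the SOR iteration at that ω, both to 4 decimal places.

½·tridiag(1,0,1) at n=199: λ_k = cos(kπ/200); max |λ| at k=1 ⇒ ρ_J = cos(π/200) ≈ 0.9999.
√(1−ρ_J²) simplifies to sin(π/200) = 0.01571.
Young: ω* = 2/(1+√(1−ρ_J²)) = 2/(1+0.01571) = 2/1.01571 = 1.9691.
ρ_SOR = ω* − 1 = 1.9691 − 1 = 0.9691.

ω* = 1.9691, ρ_SOR = 0.9691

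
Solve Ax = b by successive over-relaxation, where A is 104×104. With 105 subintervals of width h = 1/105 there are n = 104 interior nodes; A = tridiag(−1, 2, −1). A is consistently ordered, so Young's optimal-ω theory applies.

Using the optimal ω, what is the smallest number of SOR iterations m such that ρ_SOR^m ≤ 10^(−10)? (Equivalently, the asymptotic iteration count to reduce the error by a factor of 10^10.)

m = 385

spectrum of D⁻¹(L+U) = {cos(kπ/105) : 1≤k≤104}; ρ_J = cos(π/105) = 0.9995524.
√(1−ρ_J²) = |sin(π/105)| = 0.0299155
So ω* = 2/1.0299155 = 1.9419069 (Young).
At ω = 1.9419069 every |λ(B_ω)| = ω−1, so ρ_SOR = 0.9419069.
10·ln10 = 23.0259; −ln(0.9419069) = 0.0598488; m = ⌈23.0259/0.0598488⌉ = ⌈384.735⌉ = 385.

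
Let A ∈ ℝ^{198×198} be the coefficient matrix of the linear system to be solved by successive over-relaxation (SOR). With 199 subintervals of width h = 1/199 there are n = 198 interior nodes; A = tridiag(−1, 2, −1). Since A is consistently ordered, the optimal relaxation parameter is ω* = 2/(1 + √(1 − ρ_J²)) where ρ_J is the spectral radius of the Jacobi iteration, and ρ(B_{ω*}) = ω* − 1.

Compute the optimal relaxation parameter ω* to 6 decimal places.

spectrum of D⁻¹(L+U) = {cos(kπ/199) : 1≤k≤198}; ρ_J = cos(π/199) = 0.999875.
√(1−ρ_J²) simplifies to sin(π/199) = 0.0157862.
Young: ω* = 2/(1+√(1−ρ_J²)) = 2/(1+0.0157862) = 2/1.0157862 = 1.968918.
At ω = 1.968918 every |λ(B_ω)| = ω−1, so ρ_SOR = 0.968918.

ω* = 1.968918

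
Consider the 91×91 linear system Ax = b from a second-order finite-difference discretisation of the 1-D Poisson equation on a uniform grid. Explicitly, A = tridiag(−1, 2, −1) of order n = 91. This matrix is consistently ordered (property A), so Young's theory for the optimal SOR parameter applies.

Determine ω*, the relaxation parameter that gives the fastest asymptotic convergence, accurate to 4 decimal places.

ω* = 1.9340

[ρ_J] n=91: ρ(B_J) = cos(π/(n+1)) = cos(π/92) = 0.9994.
√(1−ρ_J²) simplifies to sin(π/92) = 0.03414.
ω* = 2 / (1 + 0.03414) = 2 / 1.03414 ≈ 1.9340.
and ρ(B_{ω*}) = 1.9340 − 1 = 0.9340.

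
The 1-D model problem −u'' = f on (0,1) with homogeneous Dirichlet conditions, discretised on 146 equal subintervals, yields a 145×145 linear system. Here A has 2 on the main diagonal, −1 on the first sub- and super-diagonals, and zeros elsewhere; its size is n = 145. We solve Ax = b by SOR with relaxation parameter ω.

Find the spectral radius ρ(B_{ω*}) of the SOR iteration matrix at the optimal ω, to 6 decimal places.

ρ_J = max_k |cos(kπ/146)| = cos(π/146) = 0.999769
√(1 − cos²(π/146)) = sin(π/146) ≈ 0.0215161.
[ω*] 2 ÷ (1 + 0.0215161) = 2 ÷ 1.0215161 = 1.957874.
At ω = 1.957874 every |λ(B_ω)| = ω−1, so ρ_SOR = 0.957874.

ρ_SOR = 0.957874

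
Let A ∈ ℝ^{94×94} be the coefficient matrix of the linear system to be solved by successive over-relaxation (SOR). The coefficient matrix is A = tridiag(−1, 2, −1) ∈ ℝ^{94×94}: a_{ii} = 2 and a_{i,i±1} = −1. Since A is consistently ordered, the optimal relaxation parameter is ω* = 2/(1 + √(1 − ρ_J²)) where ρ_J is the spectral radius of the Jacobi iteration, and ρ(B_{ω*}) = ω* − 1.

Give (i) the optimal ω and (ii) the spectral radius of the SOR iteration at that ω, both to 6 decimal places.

B_J for the 94×94 system has eigenvalues cos(kπ/95); ρ_J = cos(π/95) = 0.999453.
√(1−ρ_J²) = |sin(π/95)| = 0.0330634
ω* = 2/(1+0.0330634) = 1.935990
and ρ(B_{ω*}) = 1.935990 − 1 = 0.935990.

ω* = 1.935990, ρ_SOR = 0.935990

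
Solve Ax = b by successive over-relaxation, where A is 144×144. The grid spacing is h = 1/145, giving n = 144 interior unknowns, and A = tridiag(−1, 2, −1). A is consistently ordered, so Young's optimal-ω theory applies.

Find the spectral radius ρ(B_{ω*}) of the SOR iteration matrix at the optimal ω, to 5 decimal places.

½·tridiag(1,0,1) at n=144: λ_k = cos(kπ/145); max |λ| at k=1 ⇒ ρ_J = cos(π/145) ≈ 0.99977.
root = sin(π/145) = 0.021664  (since 1−cos² = sin²).
[ω*] 2 ÷ (1 + 0.021664) = 2 ÷ 1.021664 = 1.95759.
[ρ_SOR] ω* − 1 = 0.95759.

ρ_SOR = 0.95759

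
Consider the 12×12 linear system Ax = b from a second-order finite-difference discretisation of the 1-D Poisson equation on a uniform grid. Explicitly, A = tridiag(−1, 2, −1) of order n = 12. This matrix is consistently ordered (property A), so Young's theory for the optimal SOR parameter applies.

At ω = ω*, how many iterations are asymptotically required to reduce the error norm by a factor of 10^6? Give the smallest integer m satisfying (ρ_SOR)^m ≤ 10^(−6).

With n=12, ρ(Jacobi) = cos(π/13) = 0.9709418.
root = sin(π/13) = 0.2393157  (since 1−cos² = sin²).
Young: ω* = 2/(1+√(1−ρ_J²)) = 2/(1+0.2393157) = 2/1.2393157 = 1.6137938.
Hence ρ(B_{ω*}) = 1.6137938 − 1 = 0.6137938.
Need (0.6137938)^m ≤ 10^(−6): m ≥ 6·ln10/|ln 0.6137938| = 13.8155/0.488096 = 28.305 ⇒ m = 29.

m = 29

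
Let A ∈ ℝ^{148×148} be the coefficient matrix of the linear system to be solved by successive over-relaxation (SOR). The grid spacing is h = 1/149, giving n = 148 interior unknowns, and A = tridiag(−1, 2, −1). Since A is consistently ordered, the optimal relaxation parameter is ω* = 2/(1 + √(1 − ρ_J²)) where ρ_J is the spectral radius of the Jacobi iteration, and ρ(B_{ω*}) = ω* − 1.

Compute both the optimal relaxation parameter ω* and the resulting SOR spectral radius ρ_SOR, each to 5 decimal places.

½·tridiag(1,0,1) at n=148: λ_k = cos(kπ/149); max |λ| at k=1 ⇒ ρ_J = cos(π/149) ≈ 0.99978.
√(1−ρ_J²) = |sin(π/149)| = 0.021083
Then 2/(1+√(1−ρ_J²)) = 2/(1+0.021083); ω* = 2/1.021083 = 1.95870.
and ρ(B_{ω*}) = 1.95870 − 1 = 0.95870.

ω* = 1.95870, ρ_SOR = 0.95870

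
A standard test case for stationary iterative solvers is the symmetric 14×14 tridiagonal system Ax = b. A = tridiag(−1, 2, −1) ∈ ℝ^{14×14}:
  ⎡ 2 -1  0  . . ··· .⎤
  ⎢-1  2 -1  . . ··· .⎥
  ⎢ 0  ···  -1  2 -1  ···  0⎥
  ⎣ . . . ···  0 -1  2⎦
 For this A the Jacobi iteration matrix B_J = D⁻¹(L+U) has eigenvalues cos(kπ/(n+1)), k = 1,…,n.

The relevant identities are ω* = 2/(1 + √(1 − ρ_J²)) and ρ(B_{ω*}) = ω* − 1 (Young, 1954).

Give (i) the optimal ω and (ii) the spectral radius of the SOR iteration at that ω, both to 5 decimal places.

n=14: λ(B_J) = 1 − λ(A)/2 = cos(kπ/15); k=1 gives ρ_J = 0.97815.
√(1−ρ_J²) simplifies to sin(π/15) = 0.207912.
ω* = 2/(1 + 0.207912) = 2/1.207912 = 1.65575.
and ρ(B_{ω*}) = 1.65575 − 1 = 0.65575.

ω* = 1.65575, ρ_SOR = 0.65575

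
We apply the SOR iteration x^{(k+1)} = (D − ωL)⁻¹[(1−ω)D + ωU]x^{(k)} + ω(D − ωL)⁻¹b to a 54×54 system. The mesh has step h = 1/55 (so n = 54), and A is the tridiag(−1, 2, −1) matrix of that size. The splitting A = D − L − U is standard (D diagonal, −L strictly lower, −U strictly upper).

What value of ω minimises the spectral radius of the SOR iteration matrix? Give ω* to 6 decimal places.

With n=54, ρ(Jacobi) = cos(π/55) = 0.998369.
√(1−ρ_J²) simplifies to sin(π/55) = 0.0570888.
So ω* = 2/1.0570888 = 1.891989 (Young).
ρ(B_{ω*}) = ω*−1 = 0.891989

ω* = 1.891989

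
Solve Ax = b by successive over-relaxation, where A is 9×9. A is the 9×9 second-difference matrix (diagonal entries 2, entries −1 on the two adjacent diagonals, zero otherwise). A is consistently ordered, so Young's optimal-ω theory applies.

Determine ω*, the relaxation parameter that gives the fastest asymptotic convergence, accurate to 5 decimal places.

ω* = 1.52786

[ρ_J] n=9: ρ(B_J) = cos(π/(n+1)) = cos(π/10) = 0.95106.
root = sin(π/10) = 0.309017  (since 1−cos² = sin²).
Young: ω* = 2/(1+√(1−ρ_J²)) = 2/(1+0.309017) = 2/1.309017 = 1.52786.
ρ(B_{ω*}) = ω*−1 = 0.52786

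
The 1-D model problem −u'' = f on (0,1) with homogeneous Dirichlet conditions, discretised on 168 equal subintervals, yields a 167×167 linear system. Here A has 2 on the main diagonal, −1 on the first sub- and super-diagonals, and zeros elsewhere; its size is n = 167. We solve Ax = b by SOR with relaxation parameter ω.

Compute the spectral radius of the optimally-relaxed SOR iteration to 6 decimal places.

ρ_SOR = 0.963289

spectrum of D⁻¹(L+U) = {cos(kπ/168) : 1≤k≤167}; ρ_J = cos(π/168) = 0.999825.
1 − cos²(π/168) = sin²(π/168) ⇒ √(1−ρ_J²) = sin(π/168) = 0.0186989.
[ω*] 2 ÷ (1 + 0.0186989) = 2 ÷ 1.0186989 = 1.963289.
ρ_SOR = ω* − 1 ≈ 0.963289.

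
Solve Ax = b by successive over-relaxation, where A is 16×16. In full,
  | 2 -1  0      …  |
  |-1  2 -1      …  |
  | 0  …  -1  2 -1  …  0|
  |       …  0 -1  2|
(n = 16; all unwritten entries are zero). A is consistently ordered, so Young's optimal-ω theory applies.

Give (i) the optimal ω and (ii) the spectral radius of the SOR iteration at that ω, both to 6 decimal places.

spectrum of D⁻¹(L+U) = {cos(kπ/17) : 1≤k≤16}; ρ_J = cos(π/17) = 0.982973.
√(1−ρ_J²) = |sin(π/17)| = 0.1837495
ω* = 2/(1+0.1837495) = 1.689547
ρ_SOR = ω* − 1 ≈ 0.689547.

ω* = 1.689547, ρ_SOR = 0.689547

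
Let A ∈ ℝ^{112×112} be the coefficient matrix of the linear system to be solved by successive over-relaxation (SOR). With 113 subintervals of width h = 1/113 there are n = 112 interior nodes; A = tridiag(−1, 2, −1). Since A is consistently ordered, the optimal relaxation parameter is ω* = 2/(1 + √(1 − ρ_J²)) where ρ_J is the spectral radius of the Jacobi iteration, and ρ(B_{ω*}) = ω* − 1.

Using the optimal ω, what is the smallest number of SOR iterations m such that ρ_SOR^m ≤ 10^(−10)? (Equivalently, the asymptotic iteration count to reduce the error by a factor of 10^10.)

m = 415

With n=112, ρ(Jacobi) = cos(π/113) = 0.9996136.
root = sin(π/113) = 0.0277981  (since 1−cos² = sin²).
[ω*] 2 ÷ (1 + 0.0277981) = 2 ÷ 1.0277981 = 1.9459075.
[ρ_SOR] ω* − 1 = 0.9459075.
Need (0.9459075)^m ≤ 10^(−10): m ≥ 10·ln10/|ln 0.9459075| = 23.0259/0.0556105 = 414.057 ⇒ m = 415.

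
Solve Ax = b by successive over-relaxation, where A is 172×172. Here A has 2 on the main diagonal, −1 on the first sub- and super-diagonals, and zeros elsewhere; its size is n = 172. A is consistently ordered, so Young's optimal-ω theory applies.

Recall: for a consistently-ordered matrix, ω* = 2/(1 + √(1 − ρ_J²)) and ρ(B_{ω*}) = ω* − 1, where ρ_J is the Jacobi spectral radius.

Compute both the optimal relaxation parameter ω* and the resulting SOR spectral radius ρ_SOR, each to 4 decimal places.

ω* = 1.9643, ρ_SOR = 0.9643

With n=172, ρ(Jacobi) = cos(π/173) = 0.9998.
√(1−ρ_J²) = |sin(π/173)| = 0.01816
ω* = 2/(1+0.01816) = 1.9643
ρ(B_{ω*}) = ω*−1 = 0.9643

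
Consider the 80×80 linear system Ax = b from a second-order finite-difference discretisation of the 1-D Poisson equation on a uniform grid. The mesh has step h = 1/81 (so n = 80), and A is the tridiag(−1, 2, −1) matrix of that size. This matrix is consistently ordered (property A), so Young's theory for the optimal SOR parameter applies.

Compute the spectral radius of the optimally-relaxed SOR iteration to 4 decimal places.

½·tridiag(1,0,1) at n=80: λ_k = cos(kπ/81); max |λ| at k=1 ⇒ ρ_J = cos(π/81) ≈ 0.9992.
root = sin(π/81) = 0.03878  (since 1−cos² = sin²).
Young: ω* = 2/(1+√(1−ρ_J²)) = 2/(1+0.03878) = 2/1.03878 = 1.9253.
and ρ(B_{ω*}) = 1.9253 − 1 = 0.9253.

ρ_SOR = 0.9253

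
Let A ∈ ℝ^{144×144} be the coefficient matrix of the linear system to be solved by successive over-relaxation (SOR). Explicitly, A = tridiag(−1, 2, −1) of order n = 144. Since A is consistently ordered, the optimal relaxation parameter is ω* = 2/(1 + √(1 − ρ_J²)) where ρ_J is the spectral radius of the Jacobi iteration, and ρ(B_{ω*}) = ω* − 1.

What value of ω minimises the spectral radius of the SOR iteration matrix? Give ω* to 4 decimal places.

B_J for the 144×144 system has eigenvalues cos(kπ/145); ρ_J = cos(π/145) = 0.9998.
√(1 − cos²(π/145)) = sin(π/145) ≈ 0.02166.
ω* = 2/(1+0.02166) = 1.9576
At ω = 1.9576 every |λ(B_ω)| = ω−1, so ρ_SOR = 0.9576.

ω* = 1.9576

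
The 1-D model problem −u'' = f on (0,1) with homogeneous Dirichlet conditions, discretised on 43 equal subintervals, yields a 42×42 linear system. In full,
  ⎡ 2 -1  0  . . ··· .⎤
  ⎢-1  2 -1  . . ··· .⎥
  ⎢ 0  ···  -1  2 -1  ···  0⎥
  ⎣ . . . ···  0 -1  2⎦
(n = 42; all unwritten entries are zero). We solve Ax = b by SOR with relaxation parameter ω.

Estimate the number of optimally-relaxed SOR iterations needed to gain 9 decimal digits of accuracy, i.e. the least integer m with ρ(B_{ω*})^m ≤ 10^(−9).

[ρ_J] n=42: ρ(B_J) = cos(π/(n+1)) = cos(π/43) = 0.9973323.
√(1 − cos²(π/43)) = sin(π/43) ≈ 0.0729953.
So ω* = 2/1.0729953 = 1.8639411 (Young).
ρ_SOR = ω* − 1 ≈ 0.8639411.
m ≥ 9·ln10 / (−ln 0.8639411) = 141.697; smallest integer m = 142.

m = 142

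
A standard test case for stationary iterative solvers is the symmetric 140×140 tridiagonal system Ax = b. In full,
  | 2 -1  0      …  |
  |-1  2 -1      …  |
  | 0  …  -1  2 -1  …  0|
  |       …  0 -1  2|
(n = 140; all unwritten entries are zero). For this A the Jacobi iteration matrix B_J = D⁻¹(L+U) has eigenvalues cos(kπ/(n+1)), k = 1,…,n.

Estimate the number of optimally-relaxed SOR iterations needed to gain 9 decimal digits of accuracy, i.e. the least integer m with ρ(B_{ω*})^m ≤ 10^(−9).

½·tridiag(1,0,1) at n=140: λ_k = cos(kπ/141); max |λ| at k=1 ⇒ ρ_J = cos(π/141) ≈ 0.9997518.
root = sin(π/141) = 0.0222790  (since 1−cos² = sin²).
ω* = 2/(1 + 0.0222790) = 2/1.0222790 = 1.9564131.
ρ(B_{ω*}) = ω*−1 = 0.9564131
For 9 digits: m = 9·ln10 / (−ln 0.9564131) = 20.7233/0.0445653 = 465.010; round up → m = 466.

m = 466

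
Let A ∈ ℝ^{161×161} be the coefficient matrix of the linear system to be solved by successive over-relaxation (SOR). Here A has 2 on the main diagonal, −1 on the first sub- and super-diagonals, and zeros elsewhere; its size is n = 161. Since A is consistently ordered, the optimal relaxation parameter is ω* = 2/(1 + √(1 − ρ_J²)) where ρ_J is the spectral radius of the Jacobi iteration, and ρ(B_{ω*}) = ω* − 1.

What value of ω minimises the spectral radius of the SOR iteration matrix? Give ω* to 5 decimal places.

ω* = 1.96196

n=161: λ(B_J) = 1 − λ(A)/2 = cos(kπ/162); k=1 gives ρ_J = 0.99981.
root = sin(π/162) = 0.019391  (since 1−cos² = sin²).
ω* = 2/(1+0.019391) = 1.96196
ρ_SOR = ω* − 1 = 1.96196 − 1 = 0.96196.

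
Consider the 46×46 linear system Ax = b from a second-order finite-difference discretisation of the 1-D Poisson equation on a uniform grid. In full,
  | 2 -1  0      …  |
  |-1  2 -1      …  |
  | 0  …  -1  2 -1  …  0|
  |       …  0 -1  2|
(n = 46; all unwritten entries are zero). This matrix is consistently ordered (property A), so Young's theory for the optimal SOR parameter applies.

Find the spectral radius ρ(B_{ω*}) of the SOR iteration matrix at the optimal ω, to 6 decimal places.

ρ_SOR = 0.874779

With n=46, ρ(Jacobi) = cos(π/47) = 0.997767.
√(1−ρ_J²) simplifies to sin(π/47) = 0.0667926.
ω* = 2 / (1 + 0.0667926) = 2 / 1.0667926 ≈ 1.874779.
ρ(B_{ω*}) = ω*−1 = 0.874779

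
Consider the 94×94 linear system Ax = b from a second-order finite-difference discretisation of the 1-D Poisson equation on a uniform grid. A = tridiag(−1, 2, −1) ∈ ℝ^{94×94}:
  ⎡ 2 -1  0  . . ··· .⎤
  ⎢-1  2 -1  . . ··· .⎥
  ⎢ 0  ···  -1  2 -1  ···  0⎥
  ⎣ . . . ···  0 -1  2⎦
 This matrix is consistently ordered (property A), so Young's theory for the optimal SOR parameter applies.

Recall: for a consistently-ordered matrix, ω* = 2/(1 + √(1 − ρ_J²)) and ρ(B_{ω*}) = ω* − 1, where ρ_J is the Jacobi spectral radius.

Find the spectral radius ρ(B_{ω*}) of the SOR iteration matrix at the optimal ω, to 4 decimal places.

ρ_SOR = 0.9360

[ρ_J] n=94: ρ(B_J) = cos(π/(n+1)) = cos(π/95) = 0.9995.
√(1 − cos²(π/95)) = sin(π/95) ≈ 0.03306.
Young: ω* = 2/(1+√(1−ρ_J²)) = 2/(1+0.03306) = 2/1.03306 = 1.9360.
ρ_SOR = ω* − 1 = 1.9360 − 1 = 0.9360.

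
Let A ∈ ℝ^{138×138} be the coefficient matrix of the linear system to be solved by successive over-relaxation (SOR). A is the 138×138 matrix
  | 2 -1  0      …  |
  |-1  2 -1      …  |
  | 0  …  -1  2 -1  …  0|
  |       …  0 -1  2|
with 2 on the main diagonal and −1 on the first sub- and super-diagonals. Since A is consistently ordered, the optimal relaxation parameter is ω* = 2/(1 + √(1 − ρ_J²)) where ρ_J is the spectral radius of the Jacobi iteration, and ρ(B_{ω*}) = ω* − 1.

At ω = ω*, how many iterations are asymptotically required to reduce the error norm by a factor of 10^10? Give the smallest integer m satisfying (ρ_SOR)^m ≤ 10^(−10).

[ρ_J] n=138: ρ(B_J) = cos(π/(n+1)) = cos(π/139) = 0.9997446.
root = sin(π/139) = 0.0225995  (since 1−cos² = sin²).
ω* = 2 / (1 + 0.0225995) = 2 / 1.0225995 ≈ 1.9557999.
ρ_SOR = ω* − 1 = 1.9557999 − 1 = 0.9557999.
10·ln10 = 23.0259; −ln(0.9557999) = 0.0452067; m = ⌈23.0259/0.0452067⌉ = ⌈509.347⌉ = 510.

m = 510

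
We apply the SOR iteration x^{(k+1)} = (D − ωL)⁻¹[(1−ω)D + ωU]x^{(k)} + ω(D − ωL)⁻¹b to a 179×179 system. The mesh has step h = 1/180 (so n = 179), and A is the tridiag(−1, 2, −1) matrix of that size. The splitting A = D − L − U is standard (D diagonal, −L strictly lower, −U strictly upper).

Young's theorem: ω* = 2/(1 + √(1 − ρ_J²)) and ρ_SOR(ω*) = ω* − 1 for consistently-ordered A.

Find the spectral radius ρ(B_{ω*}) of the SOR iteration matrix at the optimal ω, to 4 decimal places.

ρ_SOR = 0.9657

ρ_J = max_k |cos(kπ/180)| = cos(π/180) = 0.9998
1 − cos²(π/180) = sin²(π/180) ⇒ √(1−ρ_J²) = sin(π/180) = 0.01745.
ω* = 2/(1+0.01745) = 1.9657
and ρ(B_{ω*}) = 1.9657 − 1 = 0.9657.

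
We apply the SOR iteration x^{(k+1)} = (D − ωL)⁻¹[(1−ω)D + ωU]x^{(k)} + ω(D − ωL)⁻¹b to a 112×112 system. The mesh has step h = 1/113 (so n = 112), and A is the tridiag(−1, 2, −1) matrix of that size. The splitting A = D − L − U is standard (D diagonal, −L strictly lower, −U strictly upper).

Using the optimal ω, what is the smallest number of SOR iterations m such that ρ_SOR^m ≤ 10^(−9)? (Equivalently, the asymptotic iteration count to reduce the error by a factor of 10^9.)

m = 373

With n=112, ρ(Jacobi) = cos(π/113) = 0.9996136.
√(1 − cos²(π/113)) = sin(π/113) ≈ 0.0277981.
[ω*] 2 ÷ (1 + 0.0277981) = 2 ÷ 1.0277981 = 1.9459075.
ρ_SOR = ω* − 1 ≈ 0.9459075.
For 9 digits: m = 9·ln10 / (−ln 0.9459075) = 20.7233/0.0556105 = 372.651; round up → m = 373.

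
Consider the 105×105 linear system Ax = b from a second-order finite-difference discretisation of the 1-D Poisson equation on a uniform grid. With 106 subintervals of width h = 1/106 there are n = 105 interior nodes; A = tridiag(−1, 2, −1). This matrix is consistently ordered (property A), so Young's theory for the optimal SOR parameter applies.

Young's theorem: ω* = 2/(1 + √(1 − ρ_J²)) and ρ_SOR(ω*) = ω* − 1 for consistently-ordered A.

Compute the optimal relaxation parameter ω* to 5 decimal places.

ω* = 1.94244

[ρ_J] n=105: ρ(B_J) = cos(π/(n+1)) = cos(π/106) = 0.99956.
√(1−ρ_J²) simplifies to sin(π/106) = 0.029633.
[ω*] 2 ÷ (1 + 0.029633) = 2 ÷ 1.029633 = 1.94244.
Hence ρ(B_{ω*}) = 1.94244 − 1 = 0.94244.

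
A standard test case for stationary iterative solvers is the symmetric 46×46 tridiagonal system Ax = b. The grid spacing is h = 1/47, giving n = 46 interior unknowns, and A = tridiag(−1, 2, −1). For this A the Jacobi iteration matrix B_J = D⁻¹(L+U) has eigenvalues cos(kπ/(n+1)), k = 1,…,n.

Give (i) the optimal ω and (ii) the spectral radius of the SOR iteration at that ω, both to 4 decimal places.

ω* = 1.8748, ρ_SOR = 0.8748

½·tridiag(1,0,1) at n=46: λ_k = cos(kπ/47); max |λ| at k=1 ⇒ ρ_J = cos(π/47) ≈ 0.9978.
√(1−ρ_J²) simplifies to sin(π/47) = 0.06679.
So ω* = 2/1.06679 = 1.8748 (Young).
and ρ(B_{ω*}) = 1.8748 − 1 = 0.8748.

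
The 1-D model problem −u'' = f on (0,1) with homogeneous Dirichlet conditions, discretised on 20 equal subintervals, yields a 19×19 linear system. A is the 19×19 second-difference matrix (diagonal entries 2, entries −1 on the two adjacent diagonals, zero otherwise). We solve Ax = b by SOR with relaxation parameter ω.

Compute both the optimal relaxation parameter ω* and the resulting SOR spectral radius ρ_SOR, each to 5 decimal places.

spectrum of D⁻¹(L+U) = {cos(kπ/20) : 1≤k≤19}; ρ_J = cos(π/20) = 0.98769.
√(1−ρ_J²) simplifies to sin(π/20) = 0.156434.
ω* = 2 / (1 + 0.156434) = 2 / 1.156434 ≈ 1.72945.
ρ_SOR = ω* − 1 ≈ 0.72945.

ω* = 1.72945, ρ_SOR = 0.72945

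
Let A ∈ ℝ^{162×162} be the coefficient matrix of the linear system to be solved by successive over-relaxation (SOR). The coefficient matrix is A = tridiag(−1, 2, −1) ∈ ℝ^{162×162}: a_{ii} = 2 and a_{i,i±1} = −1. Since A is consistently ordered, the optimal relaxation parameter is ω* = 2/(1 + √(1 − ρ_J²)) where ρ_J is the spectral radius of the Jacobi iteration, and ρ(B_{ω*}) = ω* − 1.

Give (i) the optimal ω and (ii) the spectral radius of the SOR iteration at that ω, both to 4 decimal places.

ω* = 1.9622, ρ_SOR = 0.9622

B_J for the 162×162 system has eigenvalues cos(kπ/163); ρ_J = cos(π/163) = 0.9998.
1 − cos²(π/163) = sin²(π/163) ⇒ √(1−ρ_J²) = sin(π/163) = 0.01927.
ω* = 2/(1 + 0.01927) = 2/1.01927 = 1.9622.
Hence ρ(B_{ω*}) = 1.9622 − 1 = 0.9622.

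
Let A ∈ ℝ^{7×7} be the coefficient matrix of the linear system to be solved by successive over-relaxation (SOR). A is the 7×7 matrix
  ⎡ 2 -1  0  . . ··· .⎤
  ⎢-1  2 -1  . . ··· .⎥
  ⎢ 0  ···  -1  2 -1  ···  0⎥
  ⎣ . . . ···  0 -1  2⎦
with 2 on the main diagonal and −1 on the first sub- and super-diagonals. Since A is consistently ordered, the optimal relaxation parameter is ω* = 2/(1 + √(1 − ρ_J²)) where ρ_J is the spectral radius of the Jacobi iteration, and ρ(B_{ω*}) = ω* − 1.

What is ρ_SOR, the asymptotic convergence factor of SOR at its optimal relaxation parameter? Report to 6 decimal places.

B_J for the 7×7 system has eigenvalues cos(kπ/8); ρ_J = cos(π/8) = 0.923880.
√(1 − cos²(π/8)) = sin(π/8) ≈ 0.3826834.
[ω*] 2 ÷ (1 + 0.3826834) = 2 ÷ 1.3826834 = 1.446463.
[ρ_SOR] ω* − 1 = 0.446463.

ρ_SOR = 0.446463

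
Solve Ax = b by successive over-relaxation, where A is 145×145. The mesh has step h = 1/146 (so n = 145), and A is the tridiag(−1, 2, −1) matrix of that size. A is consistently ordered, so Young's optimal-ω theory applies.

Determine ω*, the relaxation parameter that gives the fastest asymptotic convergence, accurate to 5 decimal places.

n=145: λ(B_J) = 1 − λ(A)/2 = cos(kπ/146); k=1 gives ρ_J = 0.99977.
√(1−ρ_J²) = |sin(π/146)| = 0.021516
Young: ω* = 2/(1+√(1−ρ_J²)) = 2/(1+0.021516) = 2/1.021516 = 1.95787.
and ρ(B_{ω*}) = 1.95787 − 1 = 0.95787.

ω* = 1.95787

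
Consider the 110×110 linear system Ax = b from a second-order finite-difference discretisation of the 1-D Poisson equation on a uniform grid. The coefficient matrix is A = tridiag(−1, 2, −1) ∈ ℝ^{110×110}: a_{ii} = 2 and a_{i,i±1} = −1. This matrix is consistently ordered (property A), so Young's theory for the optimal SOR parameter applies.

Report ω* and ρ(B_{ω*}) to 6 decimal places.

ω* = 1.944960, ρ_SOR = 0.944960

B_J for the 110×110 system has eigenvalues cos(kπ/111); ρ_J = cos(π/111) = 0.999600.
√(1−ρ_J²) = |sin(π/111)| = 0.0282989
Young: ω* = 2/(1+√(1−ρ_J²)) = 2/(1+0.0282989) = 2/1.0282989 = 1.944960.
ρ(B_{ω*}) = ω*−1 = 0.944960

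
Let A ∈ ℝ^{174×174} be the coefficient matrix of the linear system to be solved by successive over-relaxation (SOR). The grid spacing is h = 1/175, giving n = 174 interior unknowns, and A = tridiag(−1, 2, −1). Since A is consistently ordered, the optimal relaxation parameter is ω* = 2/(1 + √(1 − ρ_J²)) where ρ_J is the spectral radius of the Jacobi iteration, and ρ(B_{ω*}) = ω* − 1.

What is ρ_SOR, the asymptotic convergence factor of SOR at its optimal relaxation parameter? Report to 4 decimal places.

n=174: λ(B_J) = 1 − λ(A)/2 = cos(kπ/175); k=1 gives ρ_J = 0.9998.
√(1 − cos²(π/175)) = sin(π/175) ≈ 0.01795.
ω* = 2 / (1 + 0.01795) = 2 / 1.01795 ≈ 1.9647.
ρ_SOR = ω* − 1 = 1.9647 − 1 = 0.9647.

ρ_SOR = 0.9647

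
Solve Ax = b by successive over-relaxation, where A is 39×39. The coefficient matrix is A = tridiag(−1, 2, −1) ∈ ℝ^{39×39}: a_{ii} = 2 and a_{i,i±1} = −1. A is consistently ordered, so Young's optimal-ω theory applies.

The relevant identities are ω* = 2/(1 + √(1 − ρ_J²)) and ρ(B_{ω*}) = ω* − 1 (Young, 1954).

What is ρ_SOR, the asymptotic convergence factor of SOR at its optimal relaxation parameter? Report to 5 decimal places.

ρ_J = max_k |cos(kπ/40)| = cos(π/40) = 0.99692
1 − cos²(π/40) = sin²(π/40) ⇒ √(1−ρ_J²) = sin(π/40) = 0.078459.
ω* = 2 / (1 + 0.078459) = 2 / 1.078459 ≈ 1.85450.
At ω = 1.85450 every |λ(B_ω)| = ω−1, so ρ_SOR = 0.85450.

ρ_SOR = 0.85450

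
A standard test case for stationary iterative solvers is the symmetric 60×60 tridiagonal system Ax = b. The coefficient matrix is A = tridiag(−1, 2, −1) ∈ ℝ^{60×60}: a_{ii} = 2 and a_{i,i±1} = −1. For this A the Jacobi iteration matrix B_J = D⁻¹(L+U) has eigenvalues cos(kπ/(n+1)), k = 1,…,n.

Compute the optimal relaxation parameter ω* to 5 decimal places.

With n=60, ρ(Jacobi) = cos(π/61) = 0.99867.
1 − cos²(π/61) = sin²(π/61) ⇒ √(1−ρ_J²) = sin(π/61) = 0.051479.
Then 2/(1+√(1−ρ_J²)) = 2/(1+0.051479); ω* = 2/1.051479 = 1.90208.
Hence ρ(B_{ω*}) = 1.90208 − 1 = 0.90208.

ω* = 1.90208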